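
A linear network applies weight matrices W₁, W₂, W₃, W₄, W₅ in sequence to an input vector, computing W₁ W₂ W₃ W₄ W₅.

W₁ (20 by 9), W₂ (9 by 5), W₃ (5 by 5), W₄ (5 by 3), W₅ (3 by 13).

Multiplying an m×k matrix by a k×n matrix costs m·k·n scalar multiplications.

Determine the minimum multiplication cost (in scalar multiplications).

Adjacent pairs: W₁W₂ = 20·9·5 = 900; W₂W₃ = 9·5·5 = 225; W₃W₄ = 5·5·3 = 75; W₄W₅ = 5·3·13 = 195.
Length 3: W₁..W₃: k=1: 0+225+20·9·5=1125; k=2: 900+0+20·5·5=1400 → min 1125 | W₂..W₄: k=2: 0+75+9·5·3=210; k=3: 225+0+9·5·3=360 → min 210 | W₃..W₅: k=3: 0+195+5·5·13=520; k=4: 75+0+5·3·13=270 → min 270.
Length 4: W₁..W₄: k=1: 0+210+20·9·3=750; k=2: 900+75+20·5·3=1275; k=3: 1125+0+20·5·3=1425 → min 750 | W₂..W₅: k=2: 0+270+9·5·13=855; k=3: 225+195+9·5·13=1005; k=4: 210+0+9·3·13=561 → min 561.
Length 5: W₁..W₅: k=1: 0+561+20·9·13=2901; k=2: 900+270+20·5·13=2470; k=3: 1125+195+20·5·13=2620; k=4: 750+0+20·3·13=1530 → min 1530.
Optimal order: ((W₁ (W₂ (W₃ W₄))) W₅) with cost 1530.

1530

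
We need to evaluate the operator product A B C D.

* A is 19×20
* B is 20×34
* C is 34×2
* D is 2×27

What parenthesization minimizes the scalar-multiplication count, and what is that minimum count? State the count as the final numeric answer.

Adjacent pairs: AB = 19·20·34 = 12920; BC = 20·34·2 = 1360; CD = 34·2·27 = 1836.
Length 3: A..C: k=1: 0+1360+19·20·2=2120; k=2: 12920+0+19·34·2=14212 → min 2120 | B..D: k=2: 0+1836+20·34·27=20196; k=3: 1360+0+20·2·27=2440 → min 2440.
Length 4: A..D: k=1: 0+2440+19·20·27=12700; k=2: 12920+1836+19·34·27=32198; k=3: 2120+0+19·2·27=3146 → min 3146.
Optimal parenthesization: ((A (B C)) D) with cost 3146.

3146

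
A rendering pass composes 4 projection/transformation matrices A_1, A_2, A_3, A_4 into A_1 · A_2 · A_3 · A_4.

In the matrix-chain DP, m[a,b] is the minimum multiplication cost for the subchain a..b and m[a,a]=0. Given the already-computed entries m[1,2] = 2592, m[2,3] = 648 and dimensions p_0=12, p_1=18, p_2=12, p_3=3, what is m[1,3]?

m[1,3] = min over k∈[1,2] of m[1,k]+m[k+1,3]+p_{0}·p_k·p_{3}.
k=1: 0 + 648 + 12·18·3 = 1296; k=2: 2592 + 0 + 12·12·3 = 3024.
Minimum: 1296 at k=1.

1296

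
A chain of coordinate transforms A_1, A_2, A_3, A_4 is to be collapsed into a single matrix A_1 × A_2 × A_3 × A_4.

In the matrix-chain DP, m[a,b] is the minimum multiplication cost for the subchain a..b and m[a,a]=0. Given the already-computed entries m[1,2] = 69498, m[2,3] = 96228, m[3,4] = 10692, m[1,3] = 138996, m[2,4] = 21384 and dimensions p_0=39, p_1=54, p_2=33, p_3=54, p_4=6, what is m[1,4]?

m[1,4] = min over k∈[1,3] of m[1,k]+m[k+1,4]+p_{0}·p_k·p_{4}.
k=1: 0 + 21384 + 39·54·6 = 34020; k=2: 69498 + 10692 + 39·33·6 = 87912; k=3: 138996 + 0 + 39·54·6 = 151632.
Minimum: 34020 at k=1.

34020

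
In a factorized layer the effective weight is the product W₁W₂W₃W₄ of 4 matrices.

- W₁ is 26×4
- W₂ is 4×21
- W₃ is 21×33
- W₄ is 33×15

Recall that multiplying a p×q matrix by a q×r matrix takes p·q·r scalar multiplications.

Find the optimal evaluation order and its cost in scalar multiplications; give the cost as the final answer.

Adjacent pairs: W₁W₂ = 26·4·21 = 2184; W₂W₃ = 4·21·33 = 2772; W₃W₄ = 21·33·15 = 10395.
Length 3: W₁..W₃: k=1: 0+2772+26·4·33=6204; k=2: 2184+0+26·21·33=20202 → min 6204 | W₂..W₄: k=2: 0+10395+4·21·15=11655; k=3: 2772+0+4·33·15=4752 → min 4752.
Length 4: W₁..W₄: k=1: 0+4752+26·4·15=6312; k=2: 2184+10395+26·21·15=20769; k=3: 6204+0+26·33·15=19074 → min 6312.
Optimal parenthesization: (W₁((W₂W₃)W₄)) with cost 6312.

6312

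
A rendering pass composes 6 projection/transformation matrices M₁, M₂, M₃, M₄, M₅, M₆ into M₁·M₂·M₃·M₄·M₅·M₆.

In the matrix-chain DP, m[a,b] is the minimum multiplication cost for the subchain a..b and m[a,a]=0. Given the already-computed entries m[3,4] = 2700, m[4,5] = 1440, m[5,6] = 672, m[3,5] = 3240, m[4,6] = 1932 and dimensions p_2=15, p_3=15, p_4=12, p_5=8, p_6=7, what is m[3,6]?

3507

m[3,6] = min over k∈[3,5] of m[3,k]+m[k+1,6]+p_{2}·p_k·p_{6}.
k=3: 0 + 1932 + 15·15·7 = 3507; k=4: 2700 + 672 + 15·12·7 = 4632; k=5: 3240 + 0 + 15·8·7 = 4080.
Minimum: 3507 at k=3.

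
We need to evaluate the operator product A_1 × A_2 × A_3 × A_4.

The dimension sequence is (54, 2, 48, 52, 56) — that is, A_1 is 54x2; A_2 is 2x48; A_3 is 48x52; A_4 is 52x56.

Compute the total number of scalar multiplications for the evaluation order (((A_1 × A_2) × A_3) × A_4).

297216

(A_1 × A_2): 54×2 by 2×48 → 54×48, cost 54·2·48 = 5184
((A_1 × A_2) × A_3): 54×48 by 48×52 → 54×52, cost 54·48·52 = 134784; cumulative 139968
(((A_1 × A_2) × A_3) × A_4): 54×52 by 52×56 → 54×56, cost 54·52·56 = 157248; cumulative 297216
Total: 297216 scalar multiplications.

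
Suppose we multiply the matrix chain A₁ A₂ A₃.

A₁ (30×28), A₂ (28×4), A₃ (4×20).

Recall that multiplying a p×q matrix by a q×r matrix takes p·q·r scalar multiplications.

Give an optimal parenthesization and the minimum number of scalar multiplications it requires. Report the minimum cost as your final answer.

5760

(A₁ (A₂ A₃)): cost 19040.
((A₁ A₂) A₃): cost 5760.
Optimal: ((A₁ A₂) A₃) with cost 5760.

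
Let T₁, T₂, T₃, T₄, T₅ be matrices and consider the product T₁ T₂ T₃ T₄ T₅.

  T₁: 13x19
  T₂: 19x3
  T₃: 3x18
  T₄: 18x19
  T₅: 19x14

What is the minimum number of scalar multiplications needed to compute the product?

Adjacent pairs: T₁T₂ = 13·19·3 = 741; T₂T₃ = 19·3·18 = 1026; T₃T₄ = 3·18·19 = 1026; T₄T₅ = 18·19·14 = 4788.
Length 3: T₁..T₃: k=1: 0+1026+13·19·18=5472; k=2: 741+0+13·3·18=1443 → min 1443 | T₂..T₄: k=2: 0+1026+19·3·19=2109; k=3: 1026+0+19·18·19=7524 → min 2109 | T₃..T₅: k=3: 0+4788+3·18·14=5544; k=4: 1026+0+3·19·14=1824 → min 1824.
Length 4: T₁..T₄: k=1: 0+2109+13·19·19=6802; k=2: 741+1026+13·3·19=2508; k=3: 1443+0+13·18·19=5889 → min 2508 | T₂..T₅: k=2: 0+1824+19·3·14=2622; k=3: 1026+4788+19·18·14=10602; k=4: 2109+0+19·19·14=7163 → min 2622.
Length 5: T₁..T₅: k=1: 0+2622+13·19·14=6080; k=2: 741+1824+13·3·14=3111; k=3: 1443+4788+13·18·14=9507; k=4: 2508+0+13·19·14=5966 → min 3111.
Optimal order: ((T₁ T₂) ((T₃ T₄) T₅)) with cost 3111.

3111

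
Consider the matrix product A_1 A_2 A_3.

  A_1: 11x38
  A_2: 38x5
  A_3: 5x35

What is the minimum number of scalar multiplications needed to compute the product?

Order (A_1 (A_2 A_3)): (A_2 A_3): 38×5 by 5×35 → 38×35, cost 38·5·35 = 6650; (A_1 (A_2 A_3)): 11×38 by 38×35 → 11×35, cost 11·38·35 = 14630; cumulative 21280. Total 21280.
Order ((A_1 A_2) A_3): (A_1 A_2): 11×38 by 38×5 → 11×5, cost 11·38·5 = 2090; ((A_1 A_2) A_3): 11×5 by 5×35 → 11×35, cost 11·5·35 = 1925; cumulative 4015. Total 4015.
Minimum: 4015.

4015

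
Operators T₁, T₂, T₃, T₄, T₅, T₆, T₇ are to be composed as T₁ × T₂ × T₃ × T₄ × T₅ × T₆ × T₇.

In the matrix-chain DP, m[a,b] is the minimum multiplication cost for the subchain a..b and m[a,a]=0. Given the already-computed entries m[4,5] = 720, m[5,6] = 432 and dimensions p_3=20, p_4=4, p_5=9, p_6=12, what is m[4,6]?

1392

m[4,6] = min over k∈[4,5] of m[4,k]+m[k+1,6]+p_{3}·p_k·p_{6}.
k=4: 0 + 432 + 20·4·12 = 1392; k=5: 720 + 0 + 20·9·12 = 2880.
Minimum: 1392 at k=4.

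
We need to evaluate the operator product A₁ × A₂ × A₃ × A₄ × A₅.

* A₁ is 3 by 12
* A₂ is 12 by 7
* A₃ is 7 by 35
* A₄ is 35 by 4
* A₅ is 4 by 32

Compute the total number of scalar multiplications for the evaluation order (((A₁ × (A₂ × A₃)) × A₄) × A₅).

(A₂ × A₃): 12×7 by 7×35 → 12×35, cost 12·7·35 = 2940
(A₁ × (A₂ × A₃)): 3×12 by 12×35 → 3×35, cost 3·12·35 = 1260; cumulative 4200
((A₁ × (A₂ × A₃)) × A₄): 3×35 by 35×4 → 3×4, cost 3·35·4 = 420; cumulative 4620
(((A₁ × (A₂ × A₃)) × A₄) × A₅): 3×4 by 4×32 → 3×32, cost 3·4·32 = 384; cumulative 5004
Total: 5004 scalar multiplications.

5004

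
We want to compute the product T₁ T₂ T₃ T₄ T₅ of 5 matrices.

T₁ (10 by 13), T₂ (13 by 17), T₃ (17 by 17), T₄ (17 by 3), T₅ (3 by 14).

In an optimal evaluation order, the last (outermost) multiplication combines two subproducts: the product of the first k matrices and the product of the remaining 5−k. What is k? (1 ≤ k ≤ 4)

4

Adjacent pairs: T₁T₂ = 10·13·17 = 2210; T₂T₃ = 13·17·17 = 3757; T₃T₄ = 17·17·3 = 867; T₄T₅ = 17·3·14 = 714.
Length 3: T₁..T₃: k=1: 0+3757+10·13·17=5967; k=2: 2210+0+10·17·17=5100 → min 5100 | T₂..T₄: k=2: 0+867+13·17·3=1530; k=3: 3757+0+13·17·3=4420 → min 1530 | T₃..T₅: k=3: 0+714+17·17·14=4760; k=4: 867+0+17·3·14=1581 → min 1581.
Length 4: T₁..T₄: k=1: 0+1530+10·13·3=1920; k=2: 2210+867+10·17·3=3587; k=3: 5100+0+10·17·3=5610 → min 1920 | T₂..T₅: k=2: 0+1581+13·17·14=4675; k=3: 3757+714+13·17·14=7565; k=4: 1530+0+13·3·14=2076 → min 2076.
Top-level splits: k=1: (T₁..T₁)·(T₂..T₅) → 0+2076+10·13·14 = 3896; k=2: (T₁..T₂)·(T₃..T₅) → 2210+1581+10·17·14 = 6171; k=3: (T₁..T₃)·(T₄..T₅) → 5100+714+10·17·14 = 8194; k=4: (T₁..T₄)·(T₅..T₅) → 1920+0+10·3·14 = 2340.
Best split is after T₄, i.e. k = 4.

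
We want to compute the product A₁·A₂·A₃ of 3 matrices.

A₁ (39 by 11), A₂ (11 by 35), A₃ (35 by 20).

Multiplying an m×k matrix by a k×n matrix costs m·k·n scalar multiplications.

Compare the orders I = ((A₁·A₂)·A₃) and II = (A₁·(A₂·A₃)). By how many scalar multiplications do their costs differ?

Order I = ((A₁·A₂)·A₃): (A₁·A₂): 39×11 by 11×35 → 39×35, cost 39·11·35 = 15015; ((A₁·A₂)·A₃): 39×35 by 35×20 → 39×20, cost 39·35·20 = 27300; cumulative 42315. Total 42315.
Order II = (A₁·(A₂·A₃)): (A₂·A₃): 11×35 by 35×20 → 11×20, cost 11·35·20 = 7700; (A₁·(A₂·A₃)): 39×11 by 11×20 → 39×20, cost 39·11·20 = 8580; cumulative 16280. Total 16280.
Difference: |42315 − 16280| = 26035.

26035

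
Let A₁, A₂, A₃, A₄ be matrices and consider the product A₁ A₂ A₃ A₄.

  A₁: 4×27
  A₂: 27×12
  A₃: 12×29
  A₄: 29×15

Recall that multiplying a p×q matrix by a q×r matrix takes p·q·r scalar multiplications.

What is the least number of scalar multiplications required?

4428

Adjacent pairs: A₁A₂ = 4·27·12 = 1296; A₂A₃ = 27·12·29 = 9396; A₃A₄ = 12·29·15 = 5220.
Length 3: A₁..A₃: k=1: 0+9396+4·27·29=12528; k=2: 1296+0+4·12·29=2688 → min 2688 | A₂..A₄: k=2: 0+5220+27·12·15=10080; k=3: 9396+0+27·29·15=21141 → min 10080.
Length 4: A₁..A₄: k=1: 0+10080+4·27·15=11700; k=2: 1296+5220+4·12·15=7236; k=3: 2688+0+4·29·15=4428 → min 4428.
Optimal order: (((A₁ A₂) A₃) A₄) with cost 4428.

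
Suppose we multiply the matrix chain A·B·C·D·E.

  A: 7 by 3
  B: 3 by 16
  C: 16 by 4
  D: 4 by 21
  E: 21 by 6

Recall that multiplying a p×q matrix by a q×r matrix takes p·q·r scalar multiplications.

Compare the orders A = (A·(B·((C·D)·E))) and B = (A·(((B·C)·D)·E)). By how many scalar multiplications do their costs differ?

2826

Order A = (A·(B·((C·D)·E))): (C·D): 16×4 by 4×21 → 16×21, cost 16·4·21 = 1344; ((C·D)·E): 16×21 by 21×6 → 16×6, cost 16·21·6 = 2016; cumulative 3360; (B·((C·D)·E)): 3×16 by 16×6 → 3×6, cost 3·16·6 = 288; cumulative 3648; (A·(B·((C·D)·E))): 7×3 by 3×6 → 7×6, cost 7·3·6 = 126; cumulative 3774. Total 3774.
Order B = (A·(((B·C)·D)·E)): (B·C): 3×16 by 16×4 → 3×4, cost 3·16·4 = 192; ((B·C)·D): 3×4 by 4×21 → 3×21, cost 3·4·21 = 252; cumulative 444; (((B·C)·D)·E): 3×21 by 21×6 → 3×6, cost 3·21·6 = 378; cumulative 822; (A·(((B·C)·D)·E)): 7×3 by 3×6 → 7×6, cost 7·3·6 = 126; cumulative 948. Total 948.
Difference: |3774 − 948| = 2826.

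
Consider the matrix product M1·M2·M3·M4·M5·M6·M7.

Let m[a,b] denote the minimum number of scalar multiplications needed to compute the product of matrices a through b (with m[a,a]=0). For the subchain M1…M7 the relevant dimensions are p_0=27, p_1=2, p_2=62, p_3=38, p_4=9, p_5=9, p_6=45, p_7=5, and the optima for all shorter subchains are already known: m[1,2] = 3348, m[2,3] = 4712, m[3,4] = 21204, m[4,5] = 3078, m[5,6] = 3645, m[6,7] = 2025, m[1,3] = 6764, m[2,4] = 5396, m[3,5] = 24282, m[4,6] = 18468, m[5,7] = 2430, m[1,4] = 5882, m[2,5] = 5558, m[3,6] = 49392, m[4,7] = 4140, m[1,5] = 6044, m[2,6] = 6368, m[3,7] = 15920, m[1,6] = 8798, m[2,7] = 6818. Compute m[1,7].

m[1,7] = min over k∈[1,6] of m[1,k]+m[k+1,7]+p_{0}·p_k·p_{7}.
k=1: 0 + 6818 + 27·2·5 = 7088; k=2: 3348 + 15920 + 27·62·5 = 27638; k=3: 6764 + 4140 + 27·38·5 = 16034; k=4: 5882 + 2430 + 27·9·5 = 9527; k=5: 6044 + 2025 + 27·9·5 = 9284; k=6: 8798 + 0 + 27·45·5 = 14873.
Minimum: 7088 at k=1.

7088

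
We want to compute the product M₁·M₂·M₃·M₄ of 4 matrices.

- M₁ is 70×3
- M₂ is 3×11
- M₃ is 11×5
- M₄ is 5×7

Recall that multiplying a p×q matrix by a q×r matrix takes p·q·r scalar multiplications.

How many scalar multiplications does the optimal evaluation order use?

Adjacent pairs: M₁M₂ = 70·3·11 = 2310; M₂M₃ = 3·11·5 = 165; M₃M₄ = 11·5·7 = 385.
Length 3: M₁..M₃: k=1: 0+165+70·3·5=1215; k=2: 2310+0+70·11·5=6160 → min 1215 | M₂..M₄: k=2: 0+385+3·11·7=616; k=3: 165+0+3·5·7=270 → min 270.
Length 4: M₁..M₄: k=1: 0+270+70·3·7=1740; k=2: 2310+385+70·11·7=8085; k=3: 1215+0+70·5·7=3665 → min 1740.
Optimal order: (M₁·((M₂·M₃)·M₄)) with cost 1740.

1740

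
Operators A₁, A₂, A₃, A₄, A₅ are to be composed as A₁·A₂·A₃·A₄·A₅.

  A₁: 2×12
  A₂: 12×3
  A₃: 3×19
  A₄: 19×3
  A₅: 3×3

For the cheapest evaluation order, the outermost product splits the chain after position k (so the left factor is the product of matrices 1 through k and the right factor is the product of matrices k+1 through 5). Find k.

4

Adjacent pairs: A₁A₂ = 2·12·3 = 72; A₂A₃ = 12·3·19 = 684; A₃A₄ = 3·19·3 = 171; A₄A₅ = 19·3·3 = 171.
Length 3: A₁..A₃: k=1: 0+684+2·12·19=1140; k=2: 72+0+2·3·19=186 → min 186 | A₂..A₄: k=2: 0+171+12·3·3=279; k=3: 684+0+12·19·3=1368 → min 279 | A₃..A₅: k=3: 0+171+3·19·3=342; k=4: 171+0+3·3·3=198 → min 198.
Length 4: A₁..A₄: k=1: 0+279+2·12·3=351; k=2: 72+171+2·3·3=261; k=3: 186+0+2·19·3=300 → min 261 | A₂..A₅: k=2: 0+198+12·3·3=306; k=3: 684+171+12·19·3=1539; k=4: 279+0+12·3·3=387 → min 306.
Top-level splits: k=1: (A₁..A₁)·(A₂..A₅) → 0+306+2·12·3 = 378; k=2: (A₁..A₂)·(A₃..A₅) → 72+198+2·3·3 = 288; k=3: (A₁..A₃)·(A₄..A₅) → 186+171+2·19·3 = 471; k=4: (A₁..A₄)·(A₅..A₅) → 261+0+2·3·3 = 279.
Best split is after A₄, i.e. k = 4.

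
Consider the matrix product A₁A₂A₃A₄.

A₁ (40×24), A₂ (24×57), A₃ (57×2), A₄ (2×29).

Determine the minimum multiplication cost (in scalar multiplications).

Adjacent pairs: A₁A₂ = 40·24·57 = 54720; A₂A₃ = 24·57·2 = 2736; A₃A₄ = 57·2·29 = 3306.
Length 3: A₁..A₃: k=1: 0+2736+40·24·2=4656; k=2: 54720+0+40·57·2=59280 → min 4656 | A₂..A₄: k=2: 0+3306+24·57·29=42978; k=3: 2736+0+24·2·29=4128 → min 4128.
Length 4: A₁..A₄: k=1: 0+4128+40·24·29=31968; k=2: 54720+3306+40·57·29=124146; k=3: 4656+0+40·2·29=6976 → min 6976.
Optimal order: ((A₁(A₂A₃))A₄) with cost 6976.

6976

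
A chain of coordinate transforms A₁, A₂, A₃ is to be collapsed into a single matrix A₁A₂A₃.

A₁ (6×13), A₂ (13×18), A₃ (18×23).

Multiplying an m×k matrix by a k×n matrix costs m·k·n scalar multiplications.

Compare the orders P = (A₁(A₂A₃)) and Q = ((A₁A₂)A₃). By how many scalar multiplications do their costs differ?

3288

Order P = (A₁(A₂A₃)): (A₂A₃): 13×18 by 18×23 → 13×23, cost 13·18·23 = 5382; (A₁(A₂A₃)): 6×13 by 13×23 → 6×23, cost 6·13·23 = 1794; cumulative 7176. Total 7176.
Order Q = ((A₁A₂)A₃): (A₁A₂): 6×13 by 13×18 → 6×18, cost 6·13·18 = 1404; ((A₁A₂)A₃): 6×18 by 18×23 → 6×23, cost 6·18·23 = 2484; cumulative 3888. Total 3888.
Difference: |7176 − 3888| = 3288.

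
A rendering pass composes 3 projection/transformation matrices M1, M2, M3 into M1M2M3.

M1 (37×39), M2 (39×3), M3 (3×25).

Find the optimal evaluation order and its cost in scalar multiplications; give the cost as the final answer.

(M1(M2M3)): cost 39000.
((M1M2)M3): cost 7104.
Optimal: ((M1M2)M3) with cost 7104.

7104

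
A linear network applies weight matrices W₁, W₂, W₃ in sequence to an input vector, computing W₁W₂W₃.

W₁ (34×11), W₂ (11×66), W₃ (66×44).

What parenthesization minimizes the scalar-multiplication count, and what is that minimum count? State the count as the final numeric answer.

48400

(W₁(W₂W₃)): cost 48400.
((W₁W₂)W₃): cost 123420.
Optimal: (W₁(W₂W₃)) with cost 48400.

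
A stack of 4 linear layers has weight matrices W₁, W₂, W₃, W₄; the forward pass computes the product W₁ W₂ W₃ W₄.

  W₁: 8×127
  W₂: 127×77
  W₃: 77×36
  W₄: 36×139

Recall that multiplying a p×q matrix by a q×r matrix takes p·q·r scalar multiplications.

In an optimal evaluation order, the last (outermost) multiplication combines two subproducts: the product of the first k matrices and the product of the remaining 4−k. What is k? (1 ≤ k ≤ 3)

Adjacent pairs: W₁W₂ = 8·127·77 = 78232; W₂W₃ = 127·77·36 = 352044; W₃W₄ = 77·36·139 = 385308.
Length 3: W₁..W₃: k=1: 0+352044+8·127·36=388620; k=2: 78232+0+8·77·36=100408 → min 100408 | W₂..W₄: k=2: 0+385308+127·77·139=1744589; k=3: 352044+0+127·36·139=987552 → min 987552.
Top-level splits: k=1: (W₁..W₁)·(W₂..W₄) → 0+987552+8·127·139 = 1128776; k=2: (W₁..W₂)·(W₃..W₄) → 78232+385308+8·77·139 = 549164; k=3: (W₁..W₃)·(W₄..W₄) → 100408+0+8·36·139 = 140440.
Best split is after W₃, i.e. k = 3.

3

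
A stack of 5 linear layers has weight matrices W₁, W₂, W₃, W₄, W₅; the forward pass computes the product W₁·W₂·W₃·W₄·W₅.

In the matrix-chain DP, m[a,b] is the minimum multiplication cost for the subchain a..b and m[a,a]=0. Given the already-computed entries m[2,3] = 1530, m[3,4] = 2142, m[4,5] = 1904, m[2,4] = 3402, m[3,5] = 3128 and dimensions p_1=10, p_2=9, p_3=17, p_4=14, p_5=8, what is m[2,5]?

3848

m[2,5] = min over k∈[2,4] of m[2,k]+m[k+1,5]+p_{1}·p_k·p_{5}.
k=2: 0 + 3128 + 10·9·8 = 3848; k=3: 1530 + 1904 + 10·17·8 = 4794; k=4: 3402 + 0 + 10·14·8 = 4522.
Minimum: 3848 at k=2.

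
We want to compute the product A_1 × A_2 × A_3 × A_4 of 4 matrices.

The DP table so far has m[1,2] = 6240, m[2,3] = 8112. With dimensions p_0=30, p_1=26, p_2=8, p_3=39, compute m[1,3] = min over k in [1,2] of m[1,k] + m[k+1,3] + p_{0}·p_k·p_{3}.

15600

m[1,3] = min over k∈[1,2] of m[1,k]+m[k+1,3]+p_{0}·p_k·p_{3}.
k=1: 0 + 8112 + 30·26·39 = 38532; k=2: 6240 + 0 + 30·8·39 = 15600.
Minimum: 15600 at k=2.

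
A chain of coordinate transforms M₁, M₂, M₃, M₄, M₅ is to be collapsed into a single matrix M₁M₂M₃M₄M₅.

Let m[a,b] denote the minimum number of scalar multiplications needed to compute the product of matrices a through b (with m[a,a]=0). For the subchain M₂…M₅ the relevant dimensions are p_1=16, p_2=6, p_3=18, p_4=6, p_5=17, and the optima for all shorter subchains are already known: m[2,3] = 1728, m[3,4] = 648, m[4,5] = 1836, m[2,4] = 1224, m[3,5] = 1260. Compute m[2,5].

m[2,5] = min over k∈[2,4] of m[2,k]+m[k+1,5]+p_{1}·p_k·p_{5}.
k=2: 0 + 1260 + 16·6·17 = 2892; k=3: 1728 + 1836 + 16·18·17 = 8460; k=4: 1224 + 0 + 16·6·17 = 2856.
Minimum: 2856 at k=4.

2856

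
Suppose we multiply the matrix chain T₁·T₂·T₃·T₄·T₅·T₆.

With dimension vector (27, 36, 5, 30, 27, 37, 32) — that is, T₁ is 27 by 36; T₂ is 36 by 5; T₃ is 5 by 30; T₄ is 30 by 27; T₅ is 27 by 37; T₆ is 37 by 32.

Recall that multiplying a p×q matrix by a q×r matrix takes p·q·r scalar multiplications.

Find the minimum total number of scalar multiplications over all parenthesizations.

Adjacent pairs: T₁T₂ = 27·36·5 = 4860; T₂T₃ = 36·5·30 = 5400; T₃T₄ = 5·30·27 = 4050; T₄T₅ = 30·27·37 = 29970; T₅T₆ = 27·37·32 = 31968.
Length 3: T₁..T₃: k=1: 0+5400+27·36·30=34560; k=2: 4860+0+27·5·30=8910 → min 8910 | T₂..T₄: k=2: 0+4050+36·5·27=8910; k=3: 5400+0+36·30·27=34560 → min 8910 | T₃..T₅: k=3: 0+29970+5·30·37=35520; k=4: 4050+0+5·27·37=9045 → min 9045 | T₄..T₆: k=4: 0+31968+30·27·32=57888; k=5: 29970+0+30·37·32=65490 → min 57888.
Length 4: T₁..T₄: k=1: 0+8910+27·36·27=35154; k=2: 4860+4050+27·5·27=12555; k=3: 8910+0+27·30·27=30780 → min 12555 | T₂..T₅: k=2: 0+9045+36·5·37=15705; k=3: 5400+29970+36·30·37=75330; k=4: 8910+0+36·27·37=44874 → min 15705 | T₃..T₆: k=3: 0+57888+5·30·32=62688; k=4: 4050+31968+5·27·32=40338; k=5: 9045+0+5·37·32=14965 → min 14965.
Length 5: T₁..T₅: k=1: 0+15705+27·36·37=51669; k=2: 4860+9045+27·5·37=18900; k=3: 8910+29970+27·30·37=68850; k=4: 12555+0+27·27·37=39528 → min 18900 | T₂..T₆: k=2: 0+14965+36·5·32=20725; k=3: 5400+57888+36·30·32=97848; k=4: 8910+31968+36·27·32=71982; k=5: 15705+0+36·37·32=58329 → min 20725.
Length 6: T₁..T₆: k=1: 0+20725+27·36·32=51829; k=2: 4860+14965+27·5·32=24145; k=3: 8910+57888+27·30·32=92718; k=4: 12555+31968+27·27·32=67851; k=5: 18900+0+27·37·32=50868 → min 24145.
Optimal order: ((T₁·T₂)·(((T₃·T₄)·T₅)·T₆)) with cost 24145.

24145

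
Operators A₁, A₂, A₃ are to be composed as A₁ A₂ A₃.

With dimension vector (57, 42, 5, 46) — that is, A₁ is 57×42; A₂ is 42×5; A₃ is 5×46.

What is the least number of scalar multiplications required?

Order (A₁ (A₂ A₃)): (A₂ A₃): 42×5 by 5×46 → 42×46, cost 42·5·46 = 9660; (A₁ (A₂ A₃)): 57×42 by 42×46 → 57×46, cost 57·42·46 = 110124; cumulative 119784. Total 119784.
Order ((A₁ A₂) A₃): (A₁ A₂): 57×42 by 42×5 → 57×5, cost 57·42·5 = 11970; ((A₁ A₂) A₃): 57×5 by 5×46 → 57×46, cost 57·5·46 = 13110; cumulative 25080. Total 25080.
Minimum: 25080.

25080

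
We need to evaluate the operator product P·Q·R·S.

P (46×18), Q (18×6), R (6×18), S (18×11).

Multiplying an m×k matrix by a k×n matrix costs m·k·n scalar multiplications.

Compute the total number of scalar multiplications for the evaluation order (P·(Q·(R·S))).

(R·S): 6×18 by 18×11 → 6×11, cost 6·18·11 = 1188
(Q·(R·S)): 18×6 by 6×11 → 18×11, cost 18·6·11 = 1188; cumulative 2376
(P·(Q·(R·S))): 46×18 by 18×11 → 46×11, cost 46·18·11 = 9108; cumulative 11484
Total: 11484 scalar multiplications.

11484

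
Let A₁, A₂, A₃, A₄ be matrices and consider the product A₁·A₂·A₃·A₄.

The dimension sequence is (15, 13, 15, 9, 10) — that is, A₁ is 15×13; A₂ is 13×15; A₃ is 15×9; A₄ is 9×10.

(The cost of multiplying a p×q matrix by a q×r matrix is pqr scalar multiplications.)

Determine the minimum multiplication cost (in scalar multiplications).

4860

Adjacent pairs: A₁A₂ = 15·13·15 = 2925; A₂A₃ = 13·15·9 = 1755; A₃A₄ = 15·9·10 = 1350.
Length 3: A₁..A₃: k=1: 0+1755+15·13·9=3510; k=2: 2925+0+15·15·9=4950 → min 3510 | A₂..A₄: k=2: 0+1350+13·15·10=3300; k=3: 1755+0+13·9·10=2925 → min 2925.
Length 4: A₁..A₄: k=1: 0+2925+15·13·10=4875; k=2: 2925+1350+15·15·10=6525; k=3: 3510+0+15·9·10=4860 → min 4860.
Optimal order: ((A₁·(A₂·A₃))·A₄) with cost 4860.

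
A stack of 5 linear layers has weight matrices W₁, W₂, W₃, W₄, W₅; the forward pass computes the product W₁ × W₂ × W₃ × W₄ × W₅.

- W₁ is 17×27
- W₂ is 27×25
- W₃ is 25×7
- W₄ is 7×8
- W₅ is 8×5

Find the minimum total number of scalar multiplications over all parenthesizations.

Adjacent pairs: W₁W₂ = 17·27·25 = 11475; W₂W₃ = 27·25·7 = 4725; W₃W₄ = 25·7·8 = 1400; W₄W₅ = 7·8·5 = 280.
Length 3: W₁..W₃: k=1: 0+4725+17·27·7=7938; k=2: 11475+0+17·25·7=14450 → min 7938 | W₂..W₄: k=2: 0+1400+27·25·8=6800; k=3: 4725+0+27·7·8=6237 → min 6237 | W₃..W₅: k=3: 0+280+25·7·5=1155; k=4: 1400+0+25·8·5=2400 → min 1155.
Length 4: W₁..W₄: k=1: 0+6237+17·27·8=9909; k=2: 11475+1400+17·25·8=16275; k=3: 7938+0+17·7·8=8890 → min 8890 | W₂..W₅: k=2: 0+1155+27·25·5=4530; k=3: 4725+280+27·7·5=5950; k=4: 6237+0+27·8·5=7317 → min 4530.
Length 5: W₁..W₅: k=1: 0+4530+17·27·5=6825; k=2: 11475+1155+17·25·5=14755; k=3: 7938+280+17·7·5=8813; k=4: 8890+0+17·8·5=9570 → min 6825.
Optimal order: (W₁ × (W₂ × (W₃ × (W₄ × W₅)))) with cost 6825.

6825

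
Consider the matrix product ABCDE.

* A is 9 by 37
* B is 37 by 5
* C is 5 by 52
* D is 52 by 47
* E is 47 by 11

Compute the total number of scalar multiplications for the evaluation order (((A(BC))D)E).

(BC): 37×5 by 5×52 → 37×52, cost 37·5·52 = 9620
(A(BC)): 9×37 by 37×52 → 9×52, cost 9·37·52 = 17316; cumulative 26936
((A(BC))D): 9×52 by 52×47 → 9×47, cost 9·52·47 = 21996; cumulative 48932
(((A(BC))D)E): 9×47 by 47×11 → 9×11, cost 9·47·11 = 4653; cumulative 53585
Total: 53585 scalar multiplications.

53585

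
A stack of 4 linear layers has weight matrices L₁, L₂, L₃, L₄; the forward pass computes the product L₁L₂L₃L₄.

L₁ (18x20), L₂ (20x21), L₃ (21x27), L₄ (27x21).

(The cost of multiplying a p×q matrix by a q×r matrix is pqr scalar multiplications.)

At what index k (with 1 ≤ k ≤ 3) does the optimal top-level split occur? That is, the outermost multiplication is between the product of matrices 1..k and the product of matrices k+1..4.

2

Adjacent pairs: L₁L₂ = 18·20·21 = 7560; L₂L₃ = 20·21·27 = 11340; L₃L₄ = 21·27·21 = 11907.
Length 3: L₁..L₃: k=1: 0+11340+18·20·27=21060; k=2: 7560+0+18·21·27=17766 → min 17766 | L₂..L₄: k=2: 0+11907+20·21·21=20727; k=3: 11340+0+20·27·21=22680 → min 20727.
Top-level splits: k=1: (L₁..L₁)·(L₂..L₄) → 0+20727+18·20·21 = 28287; k=2: (L₁..L₂)·(L₃..L₄) → 7560+11907+18·21·21 = 27405; k=3: (L₁..L₃)·(L₄..L₄) → 17766+0+18·27·21 = 27972.
Best split is after L₂, i.e. k = 2.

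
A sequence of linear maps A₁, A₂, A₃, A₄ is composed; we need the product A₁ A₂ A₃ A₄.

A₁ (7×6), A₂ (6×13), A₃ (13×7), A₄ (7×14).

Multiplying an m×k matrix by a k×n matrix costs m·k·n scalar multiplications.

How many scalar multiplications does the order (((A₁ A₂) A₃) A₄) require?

1869

(A₁ A₂): 7×6 by 6×13 → 7×13, cost 7·6·13 = 546
((A₁ A₂) A₃): 7×13 by 13×7 → 7×7, cost 7·13·7 = 637; cumulative 1183
(((A₁ A₂) A₃) A₄): 7×7 by 7×14 → 7×14, cost 7·7·14 = 686; cumulative 1869
Total: 1869 scalar multiplications.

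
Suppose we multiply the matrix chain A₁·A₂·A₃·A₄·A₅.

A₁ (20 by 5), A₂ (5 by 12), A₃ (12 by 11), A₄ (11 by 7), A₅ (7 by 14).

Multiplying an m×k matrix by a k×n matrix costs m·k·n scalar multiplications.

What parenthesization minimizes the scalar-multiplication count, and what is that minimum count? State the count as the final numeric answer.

2935

Adjacent pairs: A₁A₂ = 20·5·12 = 1200; A₂A₃ = 5·12·11 = 660; A₃A₄ = 12·11·7 = 924; A₄A₅ = 11·7·14 = 1078.
Length 3: A₁..A₃: k=1: 0+660+20·5·11=1760; k=2: 1200+0+20·12·11=3840 → min 1760 | A₂..A₄: k=2: 0+924+5·12·7=1344; k=3: 660+0+5·11·7=1045 → min 1045 | A₃..A₅: k=3: 0+1078+12·11·14=2926; k=4: 924+0+12·7·14=2100 → min 2100.
Length 4: A₁..A₄: k=1: 0+1045+20·5·7=1745; k=2: 1200+924+20·12·7=3804; k=3: 1760+0+20·11·7=3300 → min 1745 | A₂..A₅: k=2: 0+2100+5·12·14=2940; k=3: 660+1078+5·11·14=2508; k=4: 1045+0+5·7·14=1535 → min 1535.
Length 5: A₁..A₅: k=1: 0+1535+20·5·14=2935; k=2: 1200+2100+20·12·14=6660; k=3: 1760+1078+20·11·14=5918; k=4: 1745+0+20·7·14=3705 → min 2935.
Optimal parenthesization: (A₁·(((A₂·A₃)·A₄)·A₅)) with cost 2935.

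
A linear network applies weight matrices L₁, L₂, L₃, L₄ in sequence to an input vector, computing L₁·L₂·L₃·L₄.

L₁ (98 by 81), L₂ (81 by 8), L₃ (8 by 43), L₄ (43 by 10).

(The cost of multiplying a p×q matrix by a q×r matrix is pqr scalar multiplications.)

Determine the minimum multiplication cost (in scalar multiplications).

74784

Adjacent pairs: L₁L₂ = 98·81·8 = 63504; L₂L₃ = 81·8·43 = 27864; L₃L₄ = 8·43·10 = 3440.
Length 3: L₁..L₃: k=1: 0+27864+98·81·43=369198; k=2: 63504+0+98·8·43=97216 → min 97216 | L₂..L₄: k=2: 0+3440+81·8·10=9920; k=3: 27864+0+81·43·10=62694 → min 9920.
Length 4: L₁..L₄: k=1: 0+9920+98·81·10=89300; k=2: 63504+3440+98·8·10=74784; k=3: 97216+0+98·43·10=139356 → min 74784.
Optimal order: ((L₁·L₂)·(L₃·L₄)) with cost 74784.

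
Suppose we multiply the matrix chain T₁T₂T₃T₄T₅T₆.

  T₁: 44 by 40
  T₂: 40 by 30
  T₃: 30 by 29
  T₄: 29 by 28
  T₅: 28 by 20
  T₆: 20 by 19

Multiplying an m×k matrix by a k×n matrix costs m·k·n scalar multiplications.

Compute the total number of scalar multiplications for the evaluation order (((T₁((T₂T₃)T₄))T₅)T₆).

157920

(T₂T₃): 40×30 by 30×29 → 40×29, cost 40·30·29 = 34800
((T₂T₃)T₄): 40×29 by 29×28 → 40×28, cost 40·29·28 = 32480; cumulative 67280
(T₁((T₂T₃)T₄)): 44×40 by 40×28 → 44×28, cost 44·40·28 = 49280; cumulative 116560
((T₁((T₂T₃)T₄))T₅): 44×28 by 28×20 → 44×20, cost 44·28·20 = 24640; cumulative 141200
(((T₁((T₂T₃)T₄))T₅)T₆): 44×20 by 20×19 → 44×19, cost 44·20·19 = 16720; cumulative 157920
Total: 157920 scalar multiplications.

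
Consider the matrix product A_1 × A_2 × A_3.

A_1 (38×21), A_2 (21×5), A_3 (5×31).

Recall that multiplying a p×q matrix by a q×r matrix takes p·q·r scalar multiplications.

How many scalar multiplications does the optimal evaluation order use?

Order (A_1 × (A_2 × A_3)): (A_2 × A_3): 21×5 by 5×31 → 21×31, cost 21·5·31 = 3255; (A_1 × (A_2 × A_3)): 38×21 by 21×31 → 38×31, cost 38·21·31 = 24738; cumulative 27993. Total 27993.
Order ((A_1 × A_2) × A_3): (A_1 × A_2): 38×21 by 21×5 → 38×5, cost 38·21·5 = 3990; ((A_1 × A_2) × A_3): 38×5 by 5×31 → 38×31, cost 38·5·31 = 5890; cumulative 9880. Total 9880.
Minimum: 9880.

9880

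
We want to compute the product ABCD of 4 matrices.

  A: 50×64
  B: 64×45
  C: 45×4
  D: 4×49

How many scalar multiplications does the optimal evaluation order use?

34120

Adjacent pairs: AB = 50·64·45 = 144000; BC = 64·45·4 = 11520; CD = 45·4·49 = 8820.
Length 3: A..C: k=1: 0+11520+50·64·4=24320; k=2: 144000+0+50·45·4=153000 → min 24320 | B..D: k=2: 0+8820+64·45·49=149940; k=3: 11520+0+64·4·49=24064 → min 24064.
Length 4: A..D: k=1: 0+24064+50·64·49=180864; k=2: 144000+8820+50·45·49=263070; k=3: 24320+0+50·4·49=34120 → min 34120.
Optimal order: ((A(BC))D) with cost 34120.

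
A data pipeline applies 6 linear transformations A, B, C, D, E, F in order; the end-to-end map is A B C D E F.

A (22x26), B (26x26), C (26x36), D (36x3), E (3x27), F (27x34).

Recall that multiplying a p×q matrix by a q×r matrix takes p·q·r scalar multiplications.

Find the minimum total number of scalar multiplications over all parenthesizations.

Adjacent pairs: AB = 22·26·26 = 14872; BC = 26·26·36 = 24336; CD = 26·36·3 = 2808; DE = 36·3·27 = 2916; EF = 3·27·34 = 2754.
Length 3: A..C: k=1: 0+24336+22·26·36=44928; k=2: 14872+0+22·26·36=35464 → min 35464 | B..D: k=2: 0+2808+26·26·3=4836; k=3: 24336+0+26·36·3=27144 → min 4836 | C..E: k=3: 0+2916+26·36·27=28188; k=4: 2808+0+26·3·27=4914 → min 4914 | D..F: k=4: 0+2754+36·3·34=6426; k=5: 2916+0+36·27·34=35964 → min 6426.
Length 4: A..D: k=1: 0+4836+22·26·3=6552; k=2: 14872+2808+22·26·3=19396; k=3: 35464+0+22·36·3=37840 → min 6552 | B..E: k=2: 0+4914+26·26·27=23166; k=3: 24336+2916+26·36·27=52524; k=4: 4836+0+26·3·27=6942 → min 6942 | C..F: k=3: 0+6426+26·36·34=38250; k=4: 2808+2754+26·3·34=8214; k=5: 4914+0+26·27·34=28782 → min 8214.
Length 5: A..E: k=1: 0+6942+22·26·27=22386; k=2: 14872+4914+22·26·27=35230; k=3: 35464+2916+22·36·27=59764; k=4: 6552+0+22·3·27=8334 → min 8334 | B..F: k=2: 0+8214+26·26·34=31198; k=3: 24336+6426+26·36·34=62586; k=4: 4836+2754+26·3·34=10242; k=5: 6942+0+26·27·34=30810 → min 10242.
Length 6: A..F: k=1: 0+10242+22·26·34=29690; k=2: 14872+8214+22·26·34=42534; k=3: 35464+6426+22·36·34=68818; k=4: 6552+2754+22·3·34=11550; k=5: 8334+0+22·27·34=28530 → min 11550.
Optimal order: ((A (B (C D))) (E F)) with cost 11550.

11550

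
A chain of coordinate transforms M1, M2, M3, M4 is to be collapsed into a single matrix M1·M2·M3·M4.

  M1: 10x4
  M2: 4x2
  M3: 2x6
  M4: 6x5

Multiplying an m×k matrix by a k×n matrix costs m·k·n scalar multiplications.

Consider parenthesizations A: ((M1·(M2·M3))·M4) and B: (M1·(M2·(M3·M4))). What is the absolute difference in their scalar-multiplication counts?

Order A = ((M1·(M2·M3))·M4): (M2·M3): 4×2 by 2×6 → 4×6, cost 4·2·6 = 48; (M1·(M2·M3)): 10×4 by 4×6 → 10×6, cost 10·4·6 = 240; cumulative 288; ((M1·(M2·M3))·M4): 10×6 by 6×5 → 10×5, cost 10·6·5 = 300; cumulative 588. Total 588.
Order B = (M1·(M2·(M3·M4))): (M3·M4): 2×6 by 6×5 → 2×5, cost 2·6·5 = 60; (M2·(M3·M4)): 4×2 by 2×5 → 4×5, cost 4·2·5 = 40; cumulative 100; (M1·(M2·(M3·M4))): 10×4 by 4×5 → 10×5, cost 10·4·5 = 200; cumulative 300. Total 300.
Difference: |588 − 300| = 288.

288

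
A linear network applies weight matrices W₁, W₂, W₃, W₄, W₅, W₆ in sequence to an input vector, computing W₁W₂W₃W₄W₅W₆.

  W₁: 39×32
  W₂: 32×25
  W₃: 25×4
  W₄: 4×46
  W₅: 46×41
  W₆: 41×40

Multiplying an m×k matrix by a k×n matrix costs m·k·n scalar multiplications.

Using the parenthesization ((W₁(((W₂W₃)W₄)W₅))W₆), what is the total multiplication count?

184568

(W₂W₃): 32×25 by 25×4 → 32×4, cost 32·25·4 = 3200
((W₂W₃)W₄): 32×4 by 4×46 → 32×46, cost 32·4·46 = 5888; cumulative 9088
(((W₂W₃)W₄)W₅): 32×46 by 46×41 → 32×41, cost 32·46·41 = 60352; cumulative 69440
(W₁(((W₂W₃)W₄)W₅)): 39×32 by 32×41 → 39×41, cost 39·32·41 = 51168; cumulative 120608
((W₁(((W₂W₃)W₄)W₅))W₆): 39×41 by 41×40 → 39×40, cost 39·41·40 = 63960; cumulative 184568
Total: 184568 scalar multiplications.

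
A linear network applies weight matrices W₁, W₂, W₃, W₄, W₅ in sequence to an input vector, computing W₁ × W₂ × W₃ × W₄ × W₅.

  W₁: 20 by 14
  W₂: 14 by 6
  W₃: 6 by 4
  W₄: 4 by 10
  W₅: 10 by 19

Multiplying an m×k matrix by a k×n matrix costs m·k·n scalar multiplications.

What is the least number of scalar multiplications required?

Adjacent pairs: W₁W₂ = 20·14·6 = 1680; W₂W₃ = 14·6·4 = 336; W₃W₄ = 6·4·10 = 240; W₄W₅ = 4·10·19 = 760.
Length 3: W₁..W₃: k=1: 0+336+20·14·4=1456; k=2: 1680+0+20·6·4=2160 → min 1456 | W₂..W₄: k=2: 0+240+14·6·10=1080; k=3: 336+0+14·4·10=896 → min 896 | W₃..W₅: k=3: 0+760+6·4·19=1216; k=4: 240+0+6·10·19=1380 → min 1216.
Length 4: W₁..W₄: k=1: 0+896+20·14·10=3696; k=2: 1680+240+20·6·10=3120; k=3: 1456+0+20·4·10=2256 → min 2256 | W₂..W₅: k=2: 0+1216+14·6·19=2812; k=3: 336+760+14·4·19=2160; k=4: 896+0+14·10·19=3556 → min 2160.
Length 5: W₁..W₅: k=1: 0+2160+20·14·19=7480; k=2: 1680+1216+20·6·19=5176; k=3: 1456+760+20·4·19=3736; k=4: 2256+0+20·10·19=6056 → min 3736.
Optimal order: ((W₁ × (W₂ × W₃)) × (W₄ × W₅)) with cost 3736.

3736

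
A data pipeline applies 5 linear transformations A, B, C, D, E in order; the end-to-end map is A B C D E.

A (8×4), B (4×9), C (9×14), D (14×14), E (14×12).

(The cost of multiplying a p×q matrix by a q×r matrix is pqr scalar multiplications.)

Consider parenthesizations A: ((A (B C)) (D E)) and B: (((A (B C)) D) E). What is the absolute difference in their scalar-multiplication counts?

Order A = ((A (B C)) (D E)): (B C): 4×9 by 9×14 → 4×14, cost 4·9·14 = 504; (A (B C)): 8×4 by 4×14 → 8×14, cost 8·4·14 = 448; cumulative 952; (D E): 14×14 by 14×12 → 14×12, cost 14·14·12 = 2352; ((A (B C)) (D E)): 8×14 by 14×12 → 8×12, cost 8·14·12 = 1344; cumulative 4648. Total 4648.
Order B = (((A (B C)) D) E): (B C): 4×9 by 9×14 → 4×14, cost 4·9·14 = 504; (A (B C)): 8×4 by 4×14 → 8×14, cost 8·4·14 = 448; cumulative 952; ((A (B C)) D): 8×14 by 14×14 → 8×14, cost 8·14·14 = 1568; cumulative 2520; (((A (B C)) D) E): 8×14 by 14×12 → 8×12, cost 8·14·12 = 1344; cumulative 3864. Total 3864.
Difference: |4648 − 3864| = 784.

784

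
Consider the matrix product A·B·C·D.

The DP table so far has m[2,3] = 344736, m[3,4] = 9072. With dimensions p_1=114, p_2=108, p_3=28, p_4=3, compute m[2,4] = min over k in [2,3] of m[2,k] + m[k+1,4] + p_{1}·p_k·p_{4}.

46008

m[2,4] = min over k∈[2,3] of m[2,k]+m[k+1,4]+p_{1}·p_k·p_{4}.
k=2: 0 + 9072 + 114·108·3 = 46008; k=3: 344736 + 0 + 114·28·3 = 354312.
Minimum: 46008 at k=2.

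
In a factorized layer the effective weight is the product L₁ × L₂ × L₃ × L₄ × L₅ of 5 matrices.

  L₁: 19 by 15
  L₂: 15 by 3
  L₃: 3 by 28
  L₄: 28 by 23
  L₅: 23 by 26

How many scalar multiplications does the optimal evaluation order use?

Adjacent pairs: L₁L₂ = 19·15·3 = 855; L₂L₃ = 15·3·28 = 1260; L₃L₄ = 3·28·23 = 1932; L₄L₅ = 28·23·26 = 16744.
Length 3: L₁..L₃: k=1: 0+1260+19·15·28=9240; k=2: 855+0+19·3·28=2451 → min 2451 | L₂..L₄: k=2: 0+1932+15·3·23=2967; k=3: 1260+0+15·28·23=10920 → min 2967 | L₃..L₅: k=3: 0+16744+3·28·26=18928; k=4: 1932+0+3·23·26=3726 → min 3726.
Length 4: L₁..L₄: k=1: 0+2967+19·15·23=9522; k=2: 855+1932+19·3·23=4098; k=3: 2451+0+19·28·23=14687 → min 4098 | L₂..L₅: k=2: 0+3726+15·3·26=4896; k=3: 1260+16744+15·28·26=28924; k=4: 2967+0+15·23·26=11937 → min 4896.
Length 5: L₁..L₅: k=1: 0+4896+19·15·26=12306; k=2: 855+3726+19·3·26=6063; k=3: 2451+16744+19·28·26=33027; k=4: 4098+0+19·23·26=15460 → min 6063.
Optimal order: ((L₁ × L₂) × ((L₃ × L₄) × L₅)) with cost 6063.

6063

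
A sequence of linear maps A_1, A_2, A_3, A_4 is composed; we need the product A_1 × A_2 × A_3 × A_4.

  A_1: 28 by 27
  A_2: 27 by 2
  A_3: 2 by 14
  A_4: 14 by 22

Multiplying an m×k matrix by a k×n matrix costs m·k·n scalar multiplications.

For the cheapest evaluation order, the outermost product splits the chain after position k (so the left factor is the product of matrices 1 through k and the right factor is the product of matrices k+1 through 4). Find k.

2

Adjacent pairs: A_1A_2 = 28·27·2 = 1512; A_2A_3 = 27·2·14 = 756; A_3A_4 = 2·14·22 = 616.
Length 3: A_1..A_3: k=1: 0+756+28·27·14=11340; k=2: 1512+0+28·2·14=2296 → min 2296 | A_2..A_4: k=2: 0+616+27·2·22=1804; k=3: 756+0+27·14·22=9072 → min 1804.
Top-level splits: k=1: (A_1..A_1)·(A_2..A_4) → 0+1804+28·27·22 = 18436; k=2: (A_1..A_2)·(A_3..A_4) → 1512+616+28·2·22 = 3360; k=3: (A_1..A_3)·(A_4..A_4) → 2296+0+28·14·22 = 10920.
Best split is after A_2, i.e. k = 2.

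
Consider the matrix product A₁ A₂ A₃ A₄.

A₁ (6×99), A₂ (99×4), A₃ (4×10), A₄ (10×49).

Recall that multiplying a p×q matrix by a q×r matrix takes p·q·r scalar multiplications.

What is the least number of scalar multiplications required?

5512

Adjacent pairs: A₁A₂ = 6·99·4 = 2376; A₂A₃ = 99·4·10 = 3960; A₃A₄ = 4·10·49 = 1960.
Length 3: A₁..A₃: k=1: 0+3960+6·99·10=9900; k=2: 2376+0+6·4·10=2616 → min 2616 | A₂..A₄: k=2: 0+1960+99·4·49=21364; k=3: 3960+0+99·10·49=52470 → min 21364.
Length 4: A₁..A₄: k=1: 0+21364+6·99·49=50470; k=2: 2376+1960+6·4·49=5512; k=3: 2616+0+6·10·49=5556 → min 5512.
Optimal order: ((A₁ A₂) (A₃ A₄)) with cost 5512.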